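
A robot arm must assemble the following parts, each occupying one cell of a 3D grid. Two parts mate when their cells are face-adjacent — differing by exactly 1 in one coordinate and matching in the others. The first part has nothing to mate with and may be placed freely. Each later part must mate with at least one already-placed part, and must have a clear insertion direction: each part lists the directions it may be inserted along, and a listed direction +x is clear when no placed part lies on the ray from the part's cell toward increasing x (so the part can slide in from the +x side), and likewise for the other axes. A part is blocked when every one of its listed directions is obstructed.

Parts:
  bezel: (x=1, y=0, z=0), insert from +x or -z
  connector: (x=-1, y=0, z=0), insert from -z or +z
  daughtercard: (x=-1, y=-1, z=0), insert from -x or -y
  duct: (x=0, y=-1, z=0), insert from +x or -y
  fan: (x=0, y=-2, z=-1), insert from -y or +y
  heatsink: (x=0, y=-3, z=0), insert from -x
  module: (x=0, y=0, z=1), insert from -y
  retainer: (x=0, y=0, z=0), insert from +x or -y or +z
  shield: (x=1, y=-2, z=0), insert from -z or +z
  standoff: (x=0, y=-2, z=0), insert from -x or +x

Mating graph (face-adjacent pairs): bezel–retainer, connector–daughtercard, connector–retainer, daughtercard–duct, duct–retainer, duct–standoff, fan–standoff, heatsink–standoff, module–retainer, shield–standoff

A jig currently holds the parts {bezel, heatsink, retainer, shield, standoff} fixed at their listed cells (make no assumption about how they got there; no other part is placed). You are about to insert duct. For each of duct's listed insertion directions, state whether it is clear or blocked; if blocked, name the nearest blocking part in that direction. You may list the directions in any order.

+x: ray from duct(0, -1, 0) has no placed part ⇒ clear
-y: nearest on ray is standoff@(0, -2, 0) ⇒ blocked

+x: clear; -y: blocked by standoff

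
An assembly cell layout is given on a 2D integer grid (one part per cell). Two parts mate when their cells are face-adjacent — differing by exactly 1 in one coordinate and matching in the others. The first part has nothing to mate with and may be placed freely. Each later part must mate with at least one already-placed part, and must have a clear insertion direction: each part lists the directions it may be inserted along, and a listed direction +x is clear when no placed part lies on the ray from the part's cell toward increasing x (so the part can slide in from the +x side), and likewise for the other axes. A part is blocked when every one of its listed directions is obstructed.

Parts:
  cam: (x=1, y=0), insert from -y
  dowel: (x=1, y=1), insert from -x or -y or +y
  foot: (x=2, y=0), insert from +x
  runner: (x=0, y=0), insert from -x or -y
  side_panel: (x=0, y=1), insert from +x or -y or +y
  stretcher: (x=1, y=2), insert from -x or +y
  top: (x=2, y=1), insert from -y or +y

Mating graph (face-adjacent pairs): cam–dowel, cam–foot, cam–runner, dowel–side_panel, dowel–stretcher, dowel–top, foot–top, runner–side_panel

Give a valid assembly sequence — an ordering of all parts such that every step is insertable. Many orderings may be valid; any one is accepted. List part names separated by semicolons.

foot; cam; dowel; stretcher; side_panel; runner; top

1. foot@(2, 0) [+x clear] — {foot}
2. cam@(1, 0) [-y clear] — {cam, foot}
3. dowel@(1, 1) [-x clear] — {cam, dowel, foot}
4. stretcher@(1, 2) [-x clear] — {cam, dowel, foot, stretcher}
5. side_panel@(0, 1) [-y clear] — {cam, dowel, foot, side_panel, stretcher}
6. runner@(0, 0) [-x clear] — {cam, dowel, foot, runner, side_panel, stretcher}
7. top@(2, 1) [+y clear] — {cam, dowel, foot, runner, side_panel, stretcher, top}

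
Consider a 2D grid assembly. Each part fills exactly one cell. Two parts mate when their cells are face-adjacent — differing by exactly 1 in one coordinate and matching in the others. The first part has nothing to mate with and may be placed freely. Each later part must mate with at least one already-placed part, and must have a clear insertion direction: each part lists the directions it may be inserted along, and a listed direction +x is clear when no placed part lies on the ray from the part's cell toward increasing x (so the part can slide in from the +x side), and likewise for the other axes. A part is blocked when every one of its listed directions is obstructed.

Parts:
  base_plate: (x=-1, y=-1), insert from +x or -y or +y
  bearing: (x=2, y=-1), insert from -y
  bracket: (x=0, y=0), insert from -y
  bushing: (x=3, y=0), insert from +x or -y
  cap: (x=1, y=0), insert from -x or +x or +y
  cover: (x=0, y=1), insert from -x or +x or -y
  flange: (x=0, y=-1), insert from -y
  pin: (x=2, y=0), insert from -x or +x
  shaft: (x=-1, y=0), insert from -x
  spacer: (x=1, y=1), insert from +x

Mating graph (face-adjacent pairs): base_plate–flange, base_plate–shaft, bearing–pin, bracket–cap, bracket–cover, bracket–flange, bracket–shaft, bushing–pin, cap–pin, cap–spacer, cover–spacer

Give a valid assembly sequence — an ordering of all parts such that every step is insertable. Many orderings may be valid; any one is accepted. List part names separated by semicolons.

bracket; cap; spacer; flange; shaft; pin; bearing; base_plate; bushing; cover

1. bracket@(0, 0) [-y clear] — {bracket}
2. cap@(1, 0) [+x clear] — {bracket, cap}
3. spacer@(1, 1) [+x clear] — {bracket, cap, spacer}
4. flange@(0, -1) [-y clear] — {bracket, cap, flange, spacer}
5. shaft@(-1, 0) [-x clear] — {bracket, cap, flange, shaft, spacer}
6. pin@(2, 0) [+x clear] — {bracket, cap, flange, pin, shaft, spacer}
7. bearing@(2, -1) [-y clear] — {bearing, bracket, cap, flange, pin, shaft, spacer}
8. base_plate@(-1, -1) [-y clear] — {base_plate, bearing, bracket, cap, flange, pin, shaft, spacer}
9. bushing@(3, 0) [+x clear] — {base_plate, bearing, bracket, bushing, cap, flange, pin, shaft, spacer}
10. cover@(0, 1) [-x clear] — {base_plate, bearing, bracket, bushing, cap, cover, flange, pin, shaft, spacer}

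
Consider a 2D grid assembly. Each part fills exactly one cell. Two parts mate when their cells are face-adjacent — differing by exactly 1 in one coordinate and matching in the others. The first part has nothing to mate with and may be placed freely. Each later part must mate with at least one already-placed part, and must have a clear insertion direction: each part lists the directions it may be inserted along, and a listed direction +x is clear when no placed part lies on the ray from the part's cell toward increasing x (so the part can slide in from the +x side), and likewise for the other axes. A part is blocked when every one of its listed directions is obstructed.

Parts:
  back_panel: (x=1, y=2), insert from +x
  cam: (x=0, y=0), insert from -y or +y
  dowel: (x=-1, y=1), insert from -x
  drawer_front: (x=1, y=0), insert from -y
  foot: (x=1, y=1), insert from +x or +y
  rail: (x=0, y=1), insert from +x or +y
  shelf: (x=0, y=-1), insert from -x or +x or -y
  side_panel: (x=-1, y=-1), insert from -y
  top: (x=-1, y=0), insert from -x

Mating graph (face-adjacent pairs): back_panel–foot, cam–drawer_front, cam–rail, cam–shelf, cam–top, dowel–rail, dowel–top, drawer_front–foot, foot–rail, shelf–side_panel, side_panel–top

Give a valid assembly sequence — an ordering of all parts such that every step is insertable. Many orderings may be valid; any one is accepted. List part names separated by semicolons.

1. drawer_front@(1, 0) [-y clear] — {drawer_front}
2. cam@(0, 0) [-y clear] — {cam, drawer_front}
3. rail@(0, 1) [+x clear] — {cam, drawer_front, rail}
4. dowel@(-1, 1) [-x clear] — {cam, dowel, drawer_front, rail}
5. shelf@(0, -1) [-x clear] — {cam, dowel, drawer_front, rail, shelf}
6. side_panel@(-1, -1) [-y clear] — {cam, dowel, drawer_front, rail, shelf, side_panel}
7. foot@(1, 1) [+x clear] — {cam, dowel, drawer_front, foot, rail, shelf, side_panel}
8. back_panel@(1, 2) [+x clear] — {back_panel, cam, dowel, drawer_front, foot, rail, shelf, side_panel}
9. top@(-1, 0) [-x clear] — {back_panel, cam, dowel, drawer_front, foot, rail, shelf, side_panel, top}

drawer_front; cam; rail; dowel; shelf; side_panel; foot; back_panel; top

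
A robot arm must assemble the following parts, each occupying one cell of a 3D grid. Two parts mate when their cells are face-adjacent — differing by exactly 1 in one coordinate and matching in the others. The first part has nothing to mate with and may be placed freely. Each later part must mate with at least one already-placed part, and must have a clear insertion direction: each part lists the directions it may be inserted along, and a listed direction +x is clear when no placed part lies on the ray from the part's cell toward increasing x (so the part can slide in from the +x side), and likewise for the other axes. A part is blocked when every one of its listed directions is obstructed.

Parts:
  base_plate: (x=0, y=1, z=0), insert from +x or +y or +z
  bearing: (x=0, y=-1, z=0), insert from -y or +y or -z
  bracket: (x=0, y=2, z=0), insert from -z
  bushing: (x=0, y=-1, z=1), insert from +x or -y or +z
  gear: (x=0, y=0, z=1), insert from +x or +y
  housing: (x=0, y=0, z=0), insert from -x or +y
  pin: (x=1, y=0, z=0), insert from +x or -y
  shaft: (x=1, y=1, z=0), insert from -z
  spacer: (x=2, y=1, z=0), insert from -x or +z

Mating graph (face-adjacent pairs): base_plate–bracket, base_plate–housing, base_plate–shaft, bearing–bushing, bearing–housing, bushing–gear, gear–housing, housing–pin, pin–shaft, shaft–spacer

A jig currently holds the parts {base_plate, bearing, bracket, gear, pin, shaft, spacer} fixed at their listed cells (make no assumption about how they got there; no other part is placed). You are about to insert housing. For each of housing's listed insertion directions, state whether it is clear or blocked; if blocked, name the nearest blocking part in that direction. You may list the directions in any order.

+y: blocked by base_plate; -x: clear

-x: ray from housing(0, 0, 0) has no placed part ⇒ clear
+y: nearest on ray is base_plate@(0, 1, 0) ⇒ blocked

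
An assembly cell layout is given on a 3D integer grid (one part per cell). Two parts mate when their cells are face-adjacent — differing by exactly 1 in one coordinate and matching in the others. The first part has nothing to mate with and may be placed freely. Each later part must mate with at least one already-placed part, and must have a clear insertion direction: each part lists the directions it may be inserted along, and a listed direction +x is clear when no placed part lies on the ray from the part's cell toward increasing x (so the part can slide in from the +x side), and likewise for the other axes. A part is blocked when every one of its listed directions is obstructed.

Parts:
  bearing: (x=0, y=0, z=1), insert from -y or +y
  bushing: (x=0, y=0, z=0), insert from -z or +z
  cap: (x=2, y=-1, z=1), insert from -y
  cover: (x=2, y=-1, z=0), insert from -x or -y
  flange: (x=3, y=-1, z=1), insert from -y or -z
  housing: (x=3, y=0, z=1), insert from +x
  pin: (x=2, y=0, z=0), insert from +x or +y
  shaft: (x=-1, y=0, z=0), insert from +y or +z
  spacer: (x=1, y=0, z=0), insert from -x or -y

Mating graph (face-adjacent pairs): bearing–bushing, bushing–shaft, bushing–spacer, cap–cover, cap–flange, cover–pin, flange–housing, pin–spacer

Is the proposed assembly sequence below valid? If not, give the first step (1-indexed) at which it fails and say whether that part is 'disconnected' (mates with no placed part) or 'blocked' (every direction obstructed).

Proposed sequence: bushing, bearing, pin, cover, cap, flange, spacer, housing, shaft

1. bushing@(0, 0, 0) [-z clear] — {bushing}
2. bearing@(0, 0, 1) [-y clear] — {bearing, bushing}
3. pin@(2, 0, 0) — no placed neighbour ⇒ disconnected

Invalid at step 3 (disconnected)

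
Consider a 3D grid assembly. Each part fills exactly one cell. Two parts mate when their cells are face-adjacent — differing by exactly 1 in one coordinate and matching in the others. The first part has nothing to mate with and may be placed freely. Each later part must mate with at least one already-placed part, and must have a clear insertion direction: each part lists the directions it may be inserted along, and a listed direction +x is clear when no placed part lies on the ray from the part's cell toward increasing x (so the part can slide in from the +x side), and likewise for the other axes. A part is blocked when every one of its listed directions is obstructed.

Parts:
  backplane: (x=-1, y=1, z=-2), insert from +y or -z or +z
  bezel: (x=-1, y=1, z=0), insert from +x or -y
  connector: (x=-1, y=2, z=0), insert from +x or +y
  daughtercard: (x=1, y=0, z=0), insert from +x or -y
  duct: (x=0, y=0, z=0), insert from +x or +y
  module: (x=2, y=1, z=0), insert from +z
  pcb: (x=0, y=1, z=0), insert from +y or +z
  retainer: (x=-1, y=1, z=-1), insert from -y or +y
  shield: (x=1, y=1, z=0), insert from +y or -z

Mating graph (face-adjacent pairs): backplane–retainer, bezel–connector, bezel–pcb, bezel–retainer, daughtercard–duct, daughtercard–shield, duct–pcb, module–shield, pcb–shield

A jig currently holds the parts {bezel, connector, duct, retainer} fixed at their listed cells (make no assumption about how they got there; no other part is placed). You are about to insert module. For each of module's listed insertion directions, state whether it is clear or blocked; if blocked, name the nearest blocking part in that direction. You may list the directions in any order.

+z: clear

+z: ray from module(2, 1, 0) has no placed part ⇒ clear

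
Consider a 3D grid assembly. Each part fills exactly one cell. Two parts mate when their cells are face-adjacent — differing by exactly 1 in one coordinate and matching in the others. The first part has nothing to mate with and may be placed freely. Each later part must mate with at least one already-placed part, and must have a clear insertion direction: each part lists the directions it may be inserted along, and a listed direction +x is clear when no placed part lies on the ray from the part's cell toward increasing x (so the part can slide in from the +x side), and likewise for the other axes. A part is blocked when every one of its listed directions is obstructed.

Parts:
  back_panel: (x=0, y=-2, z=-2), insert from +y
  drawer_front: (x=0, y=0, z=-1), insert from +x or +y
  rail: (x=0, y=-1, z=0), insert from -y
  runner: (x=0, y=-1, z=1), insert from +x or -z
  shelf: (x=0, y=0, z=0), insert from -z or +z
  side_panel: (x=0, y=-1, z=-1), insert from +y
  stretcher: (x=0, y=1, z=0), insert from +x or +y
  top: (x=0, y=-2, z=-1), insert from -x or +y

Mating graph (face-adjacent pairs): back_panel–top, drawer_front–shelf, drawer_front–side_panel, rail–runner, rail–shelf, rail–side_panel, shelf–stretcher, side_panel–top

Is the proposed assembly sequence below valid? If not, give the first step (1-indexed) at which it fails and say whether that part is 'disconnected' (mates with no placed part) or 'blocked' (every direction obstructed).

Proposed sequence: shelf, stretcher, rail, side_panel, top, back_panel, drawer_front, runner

1. shelf@(0, 0, 0) [-z clear] — {shelf}
2. stretcher@(0, 1, 0) [+x clear] — {shelf, stretcher}
3. rail@(0, -1, 0) [-y clear] — {rail, shelf, stretcher}
4. side_panel@(0, -1, -1) [+y clear] — {rail, shelf, side_panel, stretcher}
5. top@(0, -2, -1) [-x clear] — {rail, shelf, side_panel, stretcher, top}
6. back_panel@(0, -2, -2) [+y clear] — {back_panel, rail, shelf, side_panel, stretcher, top}
7. drawer_front@(0, 0, -1) [+x clear] — {back_panel, drawer_front, rail, shelf, side_panel, stretcher, top}
8. runner@(0, -1, 1) [+x clear] — {back_panel, drawer_front, rail, runner, shelf, side_panel, stretcher, top}

Valid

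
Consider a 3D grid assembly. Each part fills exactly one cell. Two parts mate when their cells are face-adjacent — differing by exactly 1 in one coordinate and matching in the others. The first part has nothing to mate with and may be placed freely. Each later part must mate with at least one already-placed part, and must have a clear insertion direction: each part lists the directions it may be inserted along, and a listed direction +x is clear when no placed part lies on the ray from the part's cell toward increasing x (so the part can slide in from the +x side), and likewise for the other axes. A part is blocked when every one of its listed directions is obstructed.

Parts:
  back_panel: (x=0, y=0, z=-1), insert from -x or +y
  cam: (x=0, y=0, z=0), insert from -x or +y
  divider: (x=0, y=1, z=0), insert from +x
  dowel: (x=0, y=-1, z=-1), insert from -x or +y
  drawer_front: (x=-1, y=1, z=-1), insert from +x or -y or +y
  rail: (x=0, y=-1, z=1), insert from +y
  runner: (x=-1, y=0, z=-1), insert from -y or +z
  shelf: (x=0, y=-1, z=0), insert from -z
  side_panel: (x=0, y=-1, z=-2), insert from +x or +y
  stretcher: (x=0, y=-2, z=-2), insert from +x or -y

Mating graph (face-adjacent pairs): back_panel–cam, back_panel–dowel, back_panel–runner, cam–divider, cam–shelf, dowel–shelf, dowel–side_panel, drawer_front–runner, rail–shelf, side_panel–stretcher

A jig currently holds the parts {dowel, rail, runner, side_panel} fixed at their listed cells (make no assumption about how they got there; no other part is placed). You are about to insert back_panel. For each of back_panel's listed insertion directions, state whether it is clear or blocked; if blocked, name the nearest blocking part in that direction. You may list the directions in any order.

+y: clear; -x: blocked by runner

-x: nearest on ray is runner@(-1, 0, -1) ⇒ blocked
+y: ray from back_panel(0, 0, -1) has no placed part ⇒ clear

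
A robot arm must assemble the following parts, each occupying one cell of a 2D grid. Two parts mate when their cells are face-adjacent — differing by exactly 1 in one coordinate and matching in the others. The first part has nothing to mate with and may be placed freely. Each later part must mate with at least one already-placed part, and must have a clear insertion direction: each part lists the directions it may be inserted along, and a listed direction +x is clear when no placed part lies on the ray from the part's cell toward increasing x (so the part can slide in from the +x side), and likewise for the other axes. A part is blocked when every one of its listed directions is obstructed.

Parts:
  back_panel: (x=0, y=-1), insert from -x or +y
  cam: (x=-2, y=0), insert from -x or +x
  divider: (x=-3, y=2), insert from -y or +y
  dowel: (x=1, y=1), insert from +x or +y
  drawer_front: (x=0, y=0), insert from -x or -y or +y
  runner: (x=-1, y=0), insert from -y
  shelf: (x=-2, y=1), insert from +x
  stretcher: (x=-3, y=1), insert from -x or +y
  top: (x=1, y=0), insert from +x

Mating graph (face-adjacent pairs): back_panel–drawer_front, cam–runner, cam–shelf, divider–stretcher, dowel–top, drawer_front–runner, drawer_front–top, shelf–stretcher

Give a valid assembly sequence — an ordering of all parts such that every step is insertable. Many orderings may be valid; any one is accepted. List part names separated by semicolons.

1. stretcher@(-3, 1) [-x clear] — {stretcher}
2. shelf@(-2, 1) [+x clear] — {shelf, stretcher}
3. divider@(-3, 2) [+y clear] — {divider, shelf, stretcher}
4. cam@(-2, 0) [-x clear] — {cam, divider, shelf, stretcher}
5. runner@(-1, 0) [-y clear] — {cam, divider, runner, shelf, stretcher}
6. drawer_front@(0, 0) [-y clear] — {cam, divider, drawer_front, runner, shelf, stretcher}
7. top@(1, 0) [+x clear] — {cam, divider, drawer_front, runner, shelf, stretcher, top}
8. dowel@(1, 1) [+x clear] — {cam, divider, dowel, drawer_front, runner, shelf, stretcher, top}
9. back_panel@(0, -1) [-x clear] — {back_panel, cam, divider, dowel, drawer_front, runner, shelf, stretcher, top}

stretcher; shelf; divider; cam; runner; drawer_front; top; dowel; back_panel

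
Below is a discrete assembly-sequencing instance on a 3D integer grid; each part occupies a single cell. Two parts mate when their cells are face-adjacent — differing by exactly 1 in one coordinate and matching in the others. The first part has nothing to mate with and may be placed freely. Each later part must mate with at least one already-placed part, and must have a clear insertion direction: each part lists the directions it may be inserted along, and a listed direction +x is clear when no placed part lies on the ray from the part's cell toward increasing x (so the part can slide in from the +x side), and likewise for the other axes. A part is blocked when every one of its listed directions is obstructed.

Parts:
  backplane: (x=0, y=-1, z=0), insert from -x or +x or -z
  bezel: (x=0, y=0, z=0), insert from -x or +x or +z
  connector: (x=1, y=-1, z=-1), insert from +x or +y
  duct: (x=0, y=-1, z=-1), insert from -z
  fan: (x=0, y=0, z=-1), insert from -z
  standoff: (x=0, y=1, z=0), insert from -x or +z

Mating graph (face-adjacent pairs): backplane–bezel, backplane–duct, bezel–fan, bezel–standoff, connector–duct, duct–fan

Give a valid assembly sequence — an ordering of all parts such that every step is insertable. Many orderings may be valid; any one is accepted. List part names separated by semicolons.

1. standoff@(0, 1, 0) [-x clear] — {standoff}
2. bezel@(0, 0, 0) [-x clear] — {bezel, standoff}
3. fan@(0, 0, -1) [-z clear] — {bezel, fan, standoff}
4. duct@(0, -1, -1) [-z clear] — {bezel, duct, fan, standoff}
5. connector@(1, -1, -1) [+x clear] — {bezel, connector, duct, fan, standoff}
6. backplane@(0, -1, 0) [-x clear] — {backplane, bezel, connector, duct, fan, standoff}

standoff; bezel; fan; duct; connector; backplane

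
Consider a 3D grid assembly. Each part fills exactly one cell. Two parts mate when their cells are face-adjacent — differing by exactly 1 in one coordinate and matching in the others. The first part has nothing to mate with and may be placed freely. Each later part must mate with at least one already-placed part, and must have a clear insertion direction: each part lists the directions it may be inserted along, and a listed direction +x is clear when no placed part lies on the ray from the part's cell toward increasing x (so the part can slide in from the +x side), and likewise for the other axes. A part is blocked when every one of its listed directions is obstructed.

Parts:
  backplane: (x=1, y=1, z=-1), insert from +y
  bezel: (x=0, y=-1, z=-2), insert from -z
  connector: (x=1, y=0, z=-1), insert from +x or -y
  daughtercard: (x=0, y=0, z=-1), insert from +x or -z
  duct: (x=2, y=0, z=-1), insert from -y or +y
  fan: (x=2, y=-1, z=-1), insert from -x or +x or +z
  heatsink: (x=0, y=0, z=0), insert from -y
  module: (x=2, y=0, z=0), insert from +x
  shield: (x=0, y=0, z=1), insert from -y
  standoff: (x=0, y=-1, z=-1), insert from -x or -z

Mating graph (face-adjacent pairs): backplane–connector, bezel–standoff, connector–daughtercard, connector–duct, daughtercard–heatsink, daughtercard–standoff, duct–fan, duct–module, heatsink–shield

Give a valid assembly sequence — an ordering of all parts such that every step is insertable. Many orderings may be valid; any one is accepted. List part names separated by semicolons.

duct; connector; daughtercard; heatsink; standoff; shield; bezel; fan; backplane; module

1. duct@(2, 0, -1) [-y clear] — {duct}
2. connector@(1, 0, -1) [-y clear] — {connector, duct}
3. daughtercard@(0, 0, -1) [-z clear] — {connector, daughtercard, duct}
4. heatsink@(0, 0, 0) [-y clear] — {connector, daughtercard, duct, heatsink}
5. standoff@(0, -1, -1) [-x clear] — {connector, daughtercard, duct, heatsink, standoff}
6. shield@(0, 0, 1) [-y clear] — {connector, daughtercard, duct, heatsink, shield, standoff}
7. bezel@(0, -1, -2) [-z clear] — {bezel, connector, daughtercard, duct, heatsink, shield, standoff}
8. fan@(2, -1, -1) [+x clear] — {bezel, connector, daughtercard, duct, fan, heatsink, shield, standoff}
9. backplane@(1, 1, -1) [+y clear] — {backplane, bezel, connector, daughtercard, duct, fan, heatsink, shield, standoff}
10. module@(2, 0, 0) [+x clear] — {backplane, bezel, connector, daughtercard, duct, fan, heatsink, module, shield, standoff}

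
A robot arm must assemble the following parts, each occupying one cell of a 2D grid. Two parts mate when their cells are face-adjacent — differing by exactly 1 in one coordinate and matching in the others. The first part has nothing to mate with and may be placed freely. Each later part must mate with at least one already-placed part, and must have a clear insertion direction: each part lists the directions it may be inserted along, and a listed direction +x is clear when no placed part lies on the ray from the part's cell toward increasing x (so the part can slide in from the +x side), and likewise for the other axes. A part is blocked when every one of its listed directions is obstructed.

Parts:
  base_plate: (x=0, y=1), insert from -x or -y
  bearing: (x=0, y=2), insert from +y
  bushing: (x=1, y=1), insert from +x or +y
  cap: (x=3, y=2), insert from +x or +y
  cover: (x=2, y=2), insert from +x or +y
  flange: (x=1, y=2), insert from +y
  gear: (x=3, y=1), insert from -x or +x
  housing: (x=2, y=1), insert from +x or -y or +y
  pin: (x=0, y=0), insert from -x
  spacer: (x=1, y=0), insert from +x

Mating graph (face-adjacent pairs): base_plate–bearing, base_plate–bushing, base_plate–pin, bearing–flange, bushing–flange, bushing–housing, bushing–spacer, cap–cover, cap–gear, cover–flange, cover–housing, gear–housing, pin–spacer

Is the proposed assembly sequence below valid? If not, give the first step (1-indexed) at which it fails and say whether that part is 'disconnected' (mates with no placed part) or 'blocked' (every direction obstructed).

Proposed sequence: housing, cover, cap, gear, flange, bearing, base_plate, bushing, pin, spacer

1. housing@(2, 1) [+x clear] — {housing}
2. cover@(2, 2) [+x clear] — {cover, housing}
3. cap@(3, 2) [+x clear] — {cap, cover, housing}
4. gear@(3, 1) [+x clear] — {cap, cover, gear, housing}
5. flange@(1, 2) [+y clear] — {cap, cover, flange, gear, housing}
6. bearing@(0, 2) [+y clear] — {bearing, cap, cover, flange, gear, housing}
7. base_plate@(0, 1) [-x clear] — {base_plate, bearing, cap, cover, flange, gear, housing}
8. bushing@(1, 1) — +x/+y all obstructed ⇒ blocked

Invalid at step 8 (blocked)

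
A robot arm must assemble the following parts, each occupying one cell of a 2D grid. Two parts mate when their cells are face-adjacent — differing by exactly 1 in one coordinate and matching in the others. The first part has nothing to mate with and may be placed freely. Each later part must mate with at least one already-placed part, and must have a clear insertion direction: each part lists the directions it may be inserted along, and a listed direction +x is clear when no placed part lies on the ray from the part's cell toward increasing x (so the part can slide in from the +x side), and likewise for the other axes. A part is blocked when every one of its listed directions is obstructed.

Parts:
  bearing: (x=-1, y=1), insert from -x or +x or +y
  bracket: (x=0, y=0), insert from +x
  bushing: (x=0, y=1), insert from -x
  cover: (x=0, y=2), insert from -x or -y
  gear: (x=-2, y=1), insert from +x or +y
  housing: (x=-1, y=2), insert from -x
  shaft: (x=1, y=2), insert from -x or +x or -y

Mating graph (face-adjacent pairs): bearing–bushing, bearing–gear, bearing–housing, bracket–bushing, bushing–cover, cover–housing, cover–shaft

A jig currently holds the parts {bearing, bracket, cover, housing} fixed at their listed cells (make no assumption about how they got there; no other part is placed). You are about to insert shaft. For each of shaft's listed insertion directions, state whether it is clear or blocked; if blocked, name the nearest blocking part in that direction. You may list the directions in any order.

-x: nearest on ray is cover@(0, 2) ⇒ blocked
+x: ray from shaft(1, 2) has no placed part ⇒ clear
-y: ray from shaft(1, 2) has no placed part ⇒ clear

+x: clear; -x: blocked by cover; -y: clear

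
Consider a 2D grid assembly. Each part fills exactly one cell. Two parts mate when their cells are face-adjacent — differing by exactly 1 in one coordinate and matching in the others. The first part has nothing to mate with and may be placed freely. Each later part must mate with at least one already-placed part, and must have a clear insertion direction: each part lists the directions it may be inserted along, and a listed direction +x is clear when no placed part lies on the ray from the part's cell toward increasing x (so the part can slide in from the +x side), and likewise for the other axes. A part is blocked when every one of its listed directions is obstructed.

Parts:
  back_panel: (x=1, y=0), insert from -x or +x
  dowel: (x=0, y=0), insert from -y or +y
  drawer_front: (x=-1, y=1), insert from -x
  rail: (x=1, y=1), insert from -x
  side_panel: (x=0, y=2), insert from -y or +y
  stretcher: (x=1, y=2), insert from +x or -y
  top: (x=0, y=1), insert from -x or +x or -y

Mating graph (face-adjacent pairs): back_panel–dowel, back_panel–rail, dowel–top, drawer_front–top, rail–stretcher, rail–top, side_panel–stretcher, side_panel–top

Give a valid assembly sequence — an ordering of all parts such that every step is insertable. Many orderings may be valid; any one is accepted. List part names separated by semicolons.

1. side_panel@(0, 2) [-y clear] — {side_panel}
2. stretcher@(1, 2) [+x clear] — {side_panel, stretcher}
3. rail@(1, 1) [-x clear] — {rail, side_panel, stretcher}
4. top@(0, 1) [-x clear] — {rail, side_panel, stretcher, top}
5. drawer_front@(-1, 1) [-x clear] — {drawer_front, rail, side_panel, stretcher, top}
6. dowel@(0, 0) [-y clear] — {dowel, drawer_front, rail, side_panel, stretcher, top}
7. back_panel@(1, 0) [+x clear] — {back_panel, dowel, drawer_front, rail, side_panel, stretcher, top}

side_panel; stretcher; rail; top; drawer_front; dowel; back_panel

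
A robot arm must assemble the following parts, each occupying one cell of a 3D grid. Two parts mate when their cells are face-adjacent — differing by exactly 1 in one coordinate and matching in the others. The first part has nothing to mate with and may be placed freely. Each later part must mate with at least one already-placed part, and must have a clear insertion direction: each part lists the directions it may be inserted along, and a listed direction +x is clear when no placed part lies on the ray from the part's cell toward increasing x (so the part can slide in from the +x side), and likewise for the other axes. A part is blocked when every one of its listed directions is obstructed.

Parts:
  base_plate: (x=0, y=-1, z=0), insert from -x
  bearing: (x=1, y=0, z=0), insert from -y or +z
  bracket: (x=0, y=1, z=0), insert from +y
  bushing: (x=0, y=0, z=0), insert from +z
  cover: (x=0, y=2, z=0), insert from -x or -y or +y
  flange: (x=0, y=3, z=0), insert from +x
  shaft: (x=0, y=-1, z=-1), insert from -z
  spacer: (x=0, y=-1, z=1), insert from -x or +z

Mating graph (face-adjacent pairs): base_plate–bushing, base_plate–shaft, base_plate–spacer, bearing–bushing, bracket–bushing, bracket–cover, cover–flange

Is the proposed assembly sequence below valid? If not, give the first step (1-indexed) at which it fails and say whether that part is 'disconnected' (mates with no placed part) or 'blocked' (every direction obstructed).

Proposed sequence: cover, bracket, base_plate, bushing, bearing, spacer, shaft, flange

Invalid at step 2 (blocked)

1. cover@(0, 2, 0) [-x clear] — {cover}
2. bracket@(0, 1, 0) — +y all obstructed ⇒ blocked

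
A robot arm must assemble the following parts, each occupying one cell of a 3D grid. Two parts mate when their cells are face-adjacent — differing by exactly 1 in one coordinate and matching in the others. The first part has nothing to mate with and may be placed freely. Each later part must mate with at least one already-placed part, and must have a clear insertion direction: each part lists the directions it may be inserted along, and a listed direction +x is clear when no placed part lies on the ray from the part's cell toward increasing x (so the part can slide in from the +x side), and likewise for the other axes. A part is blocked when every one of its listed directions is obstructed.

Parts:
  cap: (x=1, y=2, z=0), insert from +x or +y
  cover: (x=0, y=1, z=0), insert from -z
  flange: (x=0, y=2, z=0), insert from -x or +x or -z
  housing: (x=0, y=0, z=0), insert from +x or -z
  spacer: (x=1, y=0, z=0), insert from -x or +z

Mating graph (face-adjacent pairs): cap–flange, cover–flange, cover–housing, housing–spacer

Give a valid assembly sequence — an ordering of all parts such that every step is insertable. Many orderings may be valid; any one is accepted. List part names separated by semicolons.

housing; cover; flange; cap; spacer

1. housing@(0, 0, 0) [+x clear] — {housing}
2. cover@(0, 1, 0) [-z clear] — {cover, housing}
3. flange@(0, 2, 0) [-x clear] — {cover, flange, housing}
4. cap@(1, 2, 0) [+x clear] — {cap, cover, flange, housing}
5. spacer@(1, 0, 0) [+z clear] — {cap, cover, flange, housing, spacer}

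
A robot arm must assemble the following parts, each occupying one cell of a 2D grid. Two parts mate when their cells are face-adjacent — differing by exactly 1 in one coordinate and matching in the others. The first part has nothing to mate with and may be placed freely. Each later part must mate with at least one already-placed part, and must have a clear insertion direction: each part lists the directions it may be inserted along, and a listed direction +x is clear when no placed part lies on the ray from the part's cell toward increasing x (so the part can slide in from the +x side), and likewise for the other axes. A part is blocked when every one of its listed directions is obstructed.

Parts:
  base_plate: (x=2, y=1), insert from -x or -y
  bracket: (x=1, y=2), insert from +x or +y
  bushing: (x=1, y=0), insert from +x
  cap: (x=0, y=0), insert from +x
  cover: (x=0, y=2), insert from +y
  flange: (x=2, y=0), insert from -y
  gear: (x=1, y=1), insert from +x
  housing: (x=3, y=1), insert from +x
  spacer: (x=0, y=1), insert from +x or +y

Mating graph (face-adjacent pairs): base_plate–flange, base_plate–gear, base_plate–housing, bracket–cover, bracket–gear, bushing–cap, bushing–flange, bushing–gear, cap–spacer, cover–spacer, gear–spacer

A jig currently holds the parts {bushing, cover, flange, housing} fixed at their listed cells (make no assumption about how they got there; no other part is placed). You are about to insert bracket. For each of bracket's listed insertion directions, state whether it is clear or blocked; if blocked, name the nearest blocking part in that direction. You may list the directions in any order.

+x: ray from bracket(1, 2) has no placed part ⇒ clear
+y: ray from bracket(1, 2) has no placed part ⇒ clear

+x: clear; +y: clear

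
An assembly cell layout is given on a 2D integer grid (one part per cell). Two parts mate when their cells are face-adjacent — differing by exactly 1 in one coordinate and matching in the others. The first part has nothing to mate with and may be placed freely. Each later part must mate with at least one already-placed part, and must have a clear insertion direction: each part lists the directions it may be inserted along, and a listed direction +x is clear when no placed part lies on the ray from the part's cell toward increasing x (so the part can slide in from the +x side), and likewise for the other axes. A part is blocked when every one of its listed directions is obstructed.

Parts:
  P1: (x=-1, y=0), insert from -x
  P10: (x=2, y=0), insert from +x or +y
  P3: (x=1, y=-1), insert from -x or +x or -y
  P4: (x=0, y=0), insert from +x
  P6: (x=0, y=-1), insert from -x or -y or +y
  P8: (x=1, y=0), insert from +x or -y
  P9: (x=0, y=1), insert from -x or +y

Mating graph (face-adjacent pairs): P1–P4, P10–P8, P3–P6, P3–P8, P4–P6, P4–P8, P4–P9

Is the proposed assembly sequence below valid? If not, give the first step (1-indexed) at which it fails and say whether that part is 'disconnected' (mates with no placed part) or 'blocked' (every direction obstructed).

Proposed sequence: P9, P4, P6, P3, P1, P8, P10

Valid

1. P9@(0, 1) [-x clear] — {P9}
2. P4@(0, 0) [+x clear] — {P4, P9}
3. P6@(0, -1) [-x clear] — {P4, P6, P9}
4. P3@(1, -1) [+x clear] — {P3, P4, P6, P9}
5. P1@(-1, 0) [-x clear] — {P1, P3, P4, P6, P9}
6. P8@(1, 0) [+x clear] — {P1, P3, P4, P6, P8, P9}
7. P10@(2, 0) [+x clear] — {P1, P10, P3, P4, P6, P8, P9}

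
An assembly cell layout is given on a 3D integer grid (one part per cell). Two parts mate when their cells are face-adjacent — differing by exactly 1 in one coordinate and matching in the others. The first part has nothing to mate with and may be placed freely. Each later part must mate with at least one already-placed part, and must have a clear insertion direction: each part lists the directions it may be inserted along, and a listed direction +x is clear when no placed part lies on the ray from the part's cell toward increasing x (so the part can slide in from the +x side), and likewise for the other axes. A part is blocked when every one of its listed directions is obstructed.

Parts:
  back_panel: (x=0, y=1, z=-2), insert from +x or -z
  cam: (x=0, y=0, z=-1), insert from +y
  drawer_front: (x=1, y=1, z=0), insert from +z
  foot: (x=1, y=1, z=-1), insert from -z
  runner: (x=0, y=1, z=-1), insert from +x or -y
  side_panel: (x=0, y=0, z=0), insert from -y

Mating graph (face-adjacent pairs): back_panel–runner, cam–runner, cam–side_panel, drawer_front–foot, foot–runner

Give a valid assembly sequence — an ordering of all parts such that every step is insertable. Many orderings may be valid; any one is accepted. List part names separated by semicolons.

1. cam@(0, 0, -1) [+y clear] — {cam}
2. runner@(0, 1, -1) [+x clear] — {cam, runner}
3. back_panel@(0, 1, -2) [+x clear] — {back_panel, cam, runner}
4. foot@(1, 1, -1) [-z clear] — {back_panel, cam, foot, runner}
5. drawer_front@(1, 1, 0) [+z clear] — {back_panel, cam, drawer_front, foot, runner}
6. side_panel@(0, 0, 0) [-y clear] — {back_panel, cam, drawer_front, foot, runner, side_panel}

cam; runner; back_panel; foot; drawer_front; side_panel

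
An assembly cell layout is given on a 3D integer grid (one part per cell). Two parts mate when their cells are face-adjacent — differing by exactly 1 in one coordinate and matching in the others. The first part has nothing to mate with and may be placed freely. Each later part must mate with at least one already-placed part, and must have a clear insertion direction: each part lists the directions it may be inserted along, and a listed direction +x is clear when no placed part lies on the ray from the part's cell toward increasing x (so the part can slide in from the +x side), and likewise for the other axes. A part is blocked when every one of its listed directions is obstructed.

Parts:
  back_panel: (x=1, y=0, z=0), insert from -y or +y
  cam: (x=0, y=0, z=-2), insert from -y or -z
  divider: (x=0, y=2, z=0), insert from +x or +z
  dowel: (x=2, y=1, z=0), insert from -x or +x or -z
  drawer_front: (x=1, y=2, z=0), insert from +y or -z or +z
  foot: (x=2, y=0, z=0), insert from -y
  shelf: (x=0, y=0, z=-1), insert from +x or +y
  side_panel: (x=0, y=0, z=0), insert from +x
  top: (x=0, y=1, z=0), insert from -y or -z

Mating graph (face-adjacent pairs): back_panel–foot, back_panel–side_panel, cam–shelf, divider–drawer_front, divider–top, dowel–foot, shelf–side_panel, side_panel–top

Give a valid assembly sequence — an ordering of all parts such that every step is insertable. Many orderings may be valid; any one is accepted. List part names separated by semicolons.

drawer_front; divider; top; side_panel; back_panel; shelf; cam; foot; dowel

1. drawer_front@(1, 2, 0) [+y clear] — {drawer_front}
2. divider@(0, 2, 0) [+z clear] — {divider, drawer_front}
3. top@(0, 1, 0) [-y clear] — {divider, drawer_front, top}
4. side_panel@(0, 0, 0) [+x clear] — {divider, drawer_front, side_panel, top}
5. back_panel@(1, 0, 0) [-y clear] — {back_panel, divider, drawer_front, side_panel, top}
6. shelf@(0, 0, -1) [+x clear] — {back_panel, divider, drawer_front, shelf, side_panel, top}
7. cam@(0, 0, -2) [-y clear] — {back_panel, cam, divider, drawer_front, shelf, side_panel, top}
8. foot@(2, 0, 0) [-y clear] — {back_panel, cam, divider, drawer_front, foot, shelf, side_panel, top}
9. dowel@(2, 1, 0) [+x clear] — {back_panel, cam, divider, dowel, drawer_front, foot, shelf, side_panel, top}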